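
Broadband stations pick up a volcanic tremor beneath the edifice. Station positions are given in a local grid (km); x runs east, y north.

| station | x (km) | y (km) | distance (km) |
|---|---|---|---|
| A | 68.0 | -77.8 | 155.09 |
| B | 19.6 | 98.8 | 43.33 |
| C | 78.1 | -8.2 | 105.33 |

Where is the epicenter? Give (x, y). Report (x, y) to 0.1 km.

x ≈ -1.4 km, y ≈ 60.9 km

Circle about each station: (x − 68.0)² + (y + 77.8)² = 155.09²; (x − 19.6)² + (y − 98.8)² = 43.33²; (x − 78.1)² + (y + 8.2)² = 105.33².
Subtracting the A equation from the B and C equations removes the quadratic terms:
-96.8 x + 353.2 y = 21644.18
20.2 x + 139.2 y = 8448.51
Solving the 2×2 system: x ≈ -1.4, y ≈ 60.9 km.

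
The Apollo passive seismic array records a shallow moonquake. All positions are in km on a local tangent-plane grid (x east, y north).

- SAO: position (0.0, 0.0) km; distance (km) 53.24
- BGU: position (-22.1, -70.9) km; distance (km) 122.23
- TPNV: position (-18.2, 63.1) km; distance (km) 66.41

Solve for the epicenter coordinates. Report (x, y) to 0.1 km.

Circle about each station: x² + y² = 53.24²; (x + 22.1)² + (y + 70.9)² = 122.23²; (x + 18.2)² + (y − 63.1)² = 66.41².
Subtracting pairs of circle equations eliminates x²+y² and gives linear equations (the radical axes):
-44.2 x − 141.8 y = -6590.46
-36.4 x + 126.2 y = 2737.06
Solving the 2×2 system: x ≈ 41.3, y ≈ 33.6 km.

41.3 km east, 33.6 km north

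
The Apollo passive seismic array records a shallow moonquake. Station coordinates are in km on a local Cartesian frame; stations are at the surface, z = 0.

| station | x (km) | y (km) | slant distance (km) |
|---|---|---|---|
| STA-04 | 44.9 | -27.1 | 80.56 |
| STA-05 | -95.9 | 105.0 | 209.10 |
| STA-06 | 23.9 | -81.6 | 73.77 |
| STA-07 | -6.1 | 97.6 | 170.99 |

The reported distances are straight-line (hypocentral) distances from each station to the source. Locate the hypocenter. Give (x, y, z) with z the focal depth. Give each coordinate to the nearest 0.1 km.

x ≈ 16.6 km, y ≈ -57.1 km, depth ≈ 69.2 km

Each station gives a sphere (x−x_i)² + (y−y_i)² + z² = d_i² (stations at z=0).
Subtracting the STA-04 sphere from STA-05 and STA-06: z² cancels, leaving linear equations in x and y:
-281.6 x + 264.2 y = -19761.51
-42.0 x − 109.0 y = 5527.25
Solving: x ≈ 16.599, y ≈ -57.105 km (keep extra digits for the depth step; rounded: 16.6, -57.1).
Then from the STA-04 sphere: z² = 80.56² − (x − 44.9)² − (y + 27.1)² with x = 16.599, y = -57.105, so z ≈ 69.200 ≈ 69.2 km.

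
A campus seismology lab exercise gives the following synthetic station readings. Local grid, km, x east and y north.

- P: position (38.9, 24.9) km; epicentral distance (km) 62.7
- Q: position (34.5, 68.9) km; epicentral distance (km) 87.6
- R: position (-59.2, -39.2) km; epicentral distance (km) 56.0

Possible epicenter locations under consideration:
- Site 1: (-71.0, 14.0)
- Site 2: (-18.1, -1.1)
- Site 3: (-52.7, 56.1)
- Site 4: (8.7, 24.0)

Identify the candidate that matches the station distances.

Site 2

For each candidate, compare |candidate − station| to the reported distance:
Site 1: residuals P 47.7, Q 31.3, R 1.5 → max 47.7 km
Site 2: residuals P 0.1, Q 0.0, R 0.0 → max 0.1 km
Site 3: residuals P 34.1, Q 0.5, R 39.5 → max 39.5 km
Site 4: residuals P 32.5, Q 35.8, R 36.8 → max 36.8 km
Only Site 2 has all residuals ≈ 0.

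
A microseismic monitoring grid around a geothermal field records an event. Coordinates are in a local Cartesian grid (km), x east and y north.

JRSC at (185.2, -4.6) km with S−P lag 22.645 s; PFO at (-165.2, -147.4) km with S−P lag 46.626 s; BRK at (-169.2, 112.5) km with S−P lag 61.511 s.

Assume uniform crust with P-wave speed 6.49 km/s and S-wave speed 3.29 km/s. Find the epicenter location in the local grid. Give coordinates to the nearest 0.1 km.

145.9 km east, -150.5 km north

Distance from S−P lag: d = Δt · v_P v_S / (v_P − v_S) = Δt · (6.49·3.29)/(6.49−3.29) ≈ 6.6725·Δt.
So d_JRSC = 151.10, d_PFO = 311.11, d_BRK = 410.43 km.
Circle about each station: (x − 185.2)² + (y + 4.6)² = 151.10²; (x + 165.2)² + (y + 147.4)² = 311.11²; (x + 169.2)² + (y − 112.5)² = 410.43².
Subtracting pairs of circle equations eliminates x²+y² and gives linear equations (the radical axes):
-700.8 x − 285.6 y = -59260.62
-708.8 x + 234.2 y = -138656.88
Solving the 2×2 system: x ≈ 145.9, y ≈ -150.5 km.
Check against JRSC (with the unrounded x, y): √((x − 185.2)²+(y + 4.6)²) = 151.10 ≈ 151.10 km. ✓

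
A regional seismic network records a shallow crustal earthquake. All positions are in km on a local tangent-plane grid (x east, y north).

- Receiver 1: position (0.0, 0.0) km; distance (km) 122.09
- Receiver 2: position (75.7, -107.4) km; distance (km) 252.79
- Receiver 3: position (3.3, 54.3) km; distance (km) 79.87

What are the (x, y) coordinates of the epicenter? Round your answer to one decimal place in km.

Circle about each station: x² + y² = 122.09²; (x − 75.7)² + (y + 107.4)² = 252.79²; (x − 3.3)² + (y − 54.3)² = 79.87².
Subtracting pairs of circle equations eliminates x²+y² and gives linear equations (the radical axes):
151.4 x − 214.8 y = -31731.57
6.6 x + 108.6 y = 11486.13
Solving the 2×2 system: x ≈ -54.8, y ≈ 109.1 km.
Check against Receiver 1 (with the unrounded x, y): √(x²+y²) = 122.09 ≈ 122.09 km. ✓

-54.8 km east, 109.1 km north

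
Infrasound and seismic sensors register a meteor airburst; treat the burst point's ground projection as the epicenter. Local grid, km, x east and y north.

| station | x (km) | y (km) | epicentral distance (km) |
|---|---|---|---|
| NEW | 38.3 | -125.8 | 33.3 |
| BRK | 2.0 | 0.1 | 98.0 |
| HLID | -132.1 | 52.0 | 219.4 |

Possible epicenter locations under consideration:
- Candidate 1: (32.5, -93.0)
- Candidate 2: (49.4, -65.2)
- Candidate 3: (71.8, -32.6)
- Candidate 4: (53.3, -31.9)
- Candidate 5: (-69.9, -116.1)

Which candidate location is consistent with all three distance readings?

For each candidate, compare |candidate − station| to the reported distance:
Candidate 1: residuals NEW 0.0, BRK 0.0, HLID 0.0 → max 0.0 km
Candidate 2: residuals NEW 28.3, BRK 17.3, HLID 3.3 → max 28.3 km
Candidate 3: residuals NEW 65.7, BRK 20.9, HLID 1.4 → max 65.7 km
Candidate 4: residuals NEW 61.8, BRK 37.5, HLID 15.9 → max 61.8 km
Candidate 5: residuals NEW 75.3, BRK 38.6, HLID 40.2 → max 75.3 km
Only Candidate 1 has all residuals ≈ 0.

Candidate 1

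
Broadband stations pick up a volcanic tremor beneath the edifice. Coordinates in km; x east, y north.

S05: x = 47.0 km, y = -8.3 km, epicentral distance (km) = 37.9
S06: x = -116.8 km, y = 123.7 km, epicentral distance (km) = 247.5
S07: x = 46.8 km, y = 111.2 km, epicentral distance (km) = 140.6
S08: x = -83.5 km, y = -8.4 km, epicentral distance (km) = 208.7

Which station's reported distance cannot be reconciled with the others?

S08

Solve using three stations at a time. Using S05, S06, S07 (subtract circle equations pairwise → linear system) gives (x, y) ≈ (80.9, -25.2).
Distances from that point to each station vs reported:
  S05: calculated 37.9 vs reported 37.9 → residual 0.0 km
  S06: calculated 247.5 vs reported 247.5 → residual 0.0 km
  S07: calculated 140.6 vs reported 140.6 → residual 0.0 km
  S08: calculated 165.3 vs reported 208.7 → residual 43.4 km
S05, S06, S07 are mutually consistent (residuals ≈ 0); S08 is off by 43.4 km.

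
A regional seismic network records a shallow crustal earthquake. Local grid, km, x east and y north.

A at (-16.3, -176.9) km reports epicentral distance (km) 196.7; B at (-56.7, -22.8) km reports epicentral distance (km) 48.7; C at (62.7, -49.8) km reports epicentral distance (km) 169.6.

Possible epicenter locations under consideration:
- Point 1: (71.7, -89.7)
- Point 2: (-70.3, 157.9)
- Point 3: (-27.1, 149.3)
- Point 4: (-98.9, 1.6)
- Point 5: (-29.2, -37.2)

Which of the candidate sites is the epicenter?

For each candidate, compare |candidate − station| to the reported distance:
Point 1: residuals A 72.8, B 96.1, C 128.7 → max 128.7 km
Point 2: residuals A 142.4, B 132.5, C 77.0 → max 142.4 km
Point 3: residuals A 129.7, B 125.9, C 48.8 → max 129.7 km
Point 4: residuals A 0.0, B 0.0, C 0.0 → max 0.0 km
Point 5: residuals A 56.4, B 17.7, C 76.8 → max 76.8 km
Only Point 4 has all residuals ≈ 0.

Point 4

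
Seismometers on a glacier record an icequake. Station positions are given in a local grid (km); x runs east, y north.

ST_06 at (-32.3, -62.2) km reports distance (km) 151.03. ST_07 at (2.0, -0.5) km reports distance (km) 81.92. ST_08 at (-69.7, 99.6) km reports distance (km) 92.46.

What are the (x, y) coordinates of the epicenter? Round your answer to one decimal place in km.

(20.5, 79.3)

Circle about each station: (x + 32.3)² + (y + 62.2)² = 151.03²; (x − 2.0)² + (y + 0.5)² = 81.92²; (x + 69.7)² + (y − 99.6)² = 92.46².
Subtracting pairs of circle equations eliminates x²+y² and gives linear equations (the radical axes):
68.6 x + 123.4 y = 11191.29
-74.8 x + 323.6 y = 24127.33
Solving the 2×2 system: x ≈ 20.5, y ≈ 79.3 km.
Check against ST_06 (with the unrounded x, y): √((x + 32.3)²+(y + 62.2)²) = 151.03 ≈ 151.03 km. ✓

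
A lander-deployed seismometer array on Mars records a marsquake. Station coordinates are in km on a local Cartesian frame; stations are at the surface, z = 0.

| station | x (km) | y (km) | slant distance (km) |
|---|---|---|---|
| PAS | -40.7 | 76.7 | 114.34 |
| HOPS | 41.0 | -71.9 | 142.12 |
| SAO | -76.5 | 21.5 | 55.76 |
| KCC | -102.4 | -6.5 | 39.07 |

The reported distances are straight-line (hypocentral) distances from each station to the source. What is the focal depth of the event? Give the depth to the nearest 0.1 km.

z ≈ 32.8 km

Each station gives a sphere (x−x_i)² + (y−y_i)² + z² = d_i² (stations at z=0).
Subtracting the PAS sphere from HOPS and SAO: z² cancels, leaving linear equations in x and y:
163.4 x − 297.2 y = -7813.23
-71.6 x − 110.4 y = 8739.58
Solving: x ≈ -87.998, y ≈ -22.092 km (keep extra digits for the depth step; rounded: -88.0, -22.1).
Then from the PAS sphere: z² = 114.34² − (x + 40.7)² − (y − 76.7)² with x = -87.998, y = -22.092, so z ≈ 32.813 ≈ 32.8 km.
Check against KCC (with the unrounded solution): distance 39.08 ≈ 39.07 km. ✓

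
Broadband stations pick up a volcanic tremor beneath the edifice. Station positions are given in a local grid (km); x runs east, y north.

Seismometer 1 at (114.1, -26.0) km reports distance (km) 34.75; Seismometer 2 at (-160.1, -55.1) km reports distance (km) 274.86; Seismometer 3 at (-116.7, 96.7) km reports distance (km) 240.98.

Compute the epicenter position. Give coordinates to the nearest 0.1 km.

Circle about each station: (x − 114.1)² + (y + 26.0)² = 34.75²; (x + 160.1)² + (y + 55.1)² = 274.86²; (x + 116.7)² + (y − 96.7)² = 240.98².
Subtracting the Seismometer 1 equation from the Seismometer 2 and Seismometer 3 equations removes the quadratic terms:
-548.4 x − 58.2 y = -59367.25
-461.6 x + 245.4 y = -47588.83
Solving the 2×2 system: x ≈ 107.4, y ≈ 8.1 km.
Check against Seismometer 1 (with the unrounded x, y): √((x − 114.1)²+(y + 26.0)²) = 34.74 ≈ 34.75 km. ✓

(107.4, 8.1)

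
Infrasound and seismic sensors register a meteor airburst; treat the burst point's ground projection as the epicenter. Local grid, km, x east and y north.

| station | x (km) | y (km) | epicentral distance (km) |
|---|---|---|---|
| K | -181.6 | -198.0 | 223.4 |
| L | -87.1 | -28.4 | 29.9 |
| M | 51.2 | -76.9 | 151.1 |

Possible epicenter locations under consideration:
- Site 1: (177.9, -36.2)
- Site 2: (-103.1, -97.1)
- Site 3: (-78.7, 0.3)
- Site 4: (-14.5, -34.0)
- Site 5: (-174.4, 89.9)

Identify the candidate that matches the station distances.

For each candidate, compare |candidate − station| to the reported distance:
Site 1: residuals K 170.8, L 235.2, M 18.0 → max 235.2 km
Site 2: residuals K 95.6, L 40.6, M 4.5 → max 95.6 km
Site 3: residuals K 0.0, L 0.0, M 0.0 → max 0.0 km
Site 4: residuals K 10.7, L 42.9, M 72.6 → max 72.6 km
Site 5: residuals K 64.6, L 117.1, M 129.5 → max 129.5 km
Only Site 3 has all residuals ≈ 0.

Site 3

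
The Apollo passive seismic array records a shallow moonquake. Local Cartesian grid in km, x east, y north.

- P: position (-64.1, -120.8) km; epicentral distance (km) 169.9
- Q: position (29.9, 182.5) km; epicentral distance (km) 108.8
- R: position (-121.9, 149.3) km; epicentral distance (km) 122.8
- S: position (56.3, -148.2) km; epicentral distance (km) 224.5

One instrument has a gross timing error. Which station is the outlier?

Solve using three stations at a time. Using P, R, S (subtract circle equations pairwise → linear system) gives (x, y) ≈ (-51.7, 48.6).
Distances from that point to each station vs reported:
  P: calculated 169.9 vs reported 169.9 → residual 0.0 km
  Q: calculated 156.8 vs reported 108.8 → residual 48.0 km
  R: calculated 122.8 vs reported 122.8 → residual 0.0 km
  S: calculated 224.5 vs reported 224.5 → residual 0.0 km
P, R, S are mutually consistent (residuals ≈ 0); Q is off by 48.0 km.

Q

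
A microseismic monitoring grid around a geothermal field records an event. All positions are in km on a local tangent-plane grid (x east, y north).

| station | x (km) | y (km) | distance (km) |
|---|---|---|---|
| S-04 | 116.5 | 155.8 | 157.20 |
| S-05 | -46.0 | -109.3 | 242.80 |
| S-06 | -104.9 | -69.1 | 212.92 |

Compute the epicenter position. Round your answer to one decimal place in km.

Circle about each station: (x − 116.5)² + (y − 155.8)² = 157.20²; (x + 46.0)² + (y + 109.3)² = 242.80²; (x + 104.9)² + (y + 69.1)² = 212.92².
Subtracting pairs of circle equations eliminates x²+y² and gives linear equations (the radical axes):
-325.0 x − 530.2 y = -58023.40
-442.8 x − 449.8 y = -42690.16
Solving the 2×2 system: x ≈ -39.1, y ≈ 133.4 km.
Check against S-04 (with the unrounded x, y): √((x − 116.5)²+(y − 155.8)²) = 157.21 ≈ 157.20 km. ✓

-39.1 km east, 133.4 km north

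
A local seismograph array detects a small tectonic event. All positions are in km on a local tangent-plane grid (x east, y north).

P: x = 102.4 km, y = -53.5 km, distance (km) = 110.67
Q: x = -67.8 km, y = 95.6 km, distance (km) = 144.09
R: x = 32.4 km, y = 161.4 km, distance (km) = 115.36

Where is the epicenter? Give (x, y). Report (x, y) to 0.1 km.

Circle about each station: (x − 102.4)² + (y + 53.5)² = 110.67²; (x + 67.8)² + (y − 95.6)² = 144.09²; (x − 32.4)² + (y − 161.4)² = 115.36².
Subtracting the P equation from the Q and R equations removes the quadratic terms:
-340.4 x + 298.2 y = -8125.89
-140.0 x + 429.8 y = 12691.63
Solving the 2×2 system: x ≈ 69.6, y ≈ 52.2 km.

x ≈ 69.6 km, y ≈ 52.2 km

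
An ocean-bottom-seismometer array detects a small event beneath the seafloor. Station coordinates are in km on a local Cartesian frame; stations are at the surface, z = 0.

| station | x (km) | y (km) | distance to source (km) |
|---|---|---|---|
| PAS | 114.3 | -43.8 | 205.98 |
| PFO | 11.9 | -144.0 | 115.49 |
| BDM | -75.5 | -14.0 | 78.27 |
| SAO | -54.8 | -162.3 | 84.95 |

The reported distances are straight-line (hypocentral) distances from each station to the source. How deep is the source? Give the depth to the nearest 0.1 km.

z ≈ 25.6 km

Each station gives a sphere (x−x_i)² + (y−y_i)² + z² = d_i² (stations at z=0).
Subtracting the PAS sphere from PFO and BDM: z² cancels, leaving linear equations in x and y:
-204.8 x − 200.4 y = 34984.50
-379.6 x + 59.6 y = 27214.89
Solving: x ≈ -85.400, y ≈ -87.298 km (keep extra digits for the depth step; rounded: -85.4, -87.3).
Then from the PAS sphere: z² = 205.98² − (x − 114.3)² − (y + 43.8)² with x = -85.400, y = -87.298, so z ≈ 25.605 ≈ 25.6 km.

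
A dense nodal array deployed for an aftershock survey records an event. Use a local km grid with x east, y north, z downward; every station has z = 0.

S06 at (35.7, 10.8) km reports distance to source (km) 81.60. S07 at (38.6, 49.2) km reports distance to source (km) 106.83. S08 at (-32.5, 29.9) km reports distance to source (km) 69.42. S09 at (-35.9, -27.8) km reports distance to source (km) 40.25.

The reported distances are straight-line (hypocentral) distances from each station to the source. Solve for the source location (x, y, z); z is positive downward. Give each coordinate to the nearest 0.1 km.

(-25.2, -27.2, 38.8)

Each station gives a sphere (x−x_i)² + (y−y_i)² + z² = d_i² (stations at z=0).
Subtracting the S06 sphere from S07 and S08: z² cancels, leaving linear equations in x and y:
5.8 x + 76.8 y = -2234.62
-136.4 x + 38.2 y = 2398.55
Solving: x ≈ -25.200, y ≈ -27.193 km (keep extra digits for the depth step; rounded: -25.2, -27.2).
Then from the S06 sphere: z² = 81.60² − (x − 35.7)² − (y − 10.8)² with x = -25.200, y = -27.193, so z ≈ 38.811 ≈ 38.8 km.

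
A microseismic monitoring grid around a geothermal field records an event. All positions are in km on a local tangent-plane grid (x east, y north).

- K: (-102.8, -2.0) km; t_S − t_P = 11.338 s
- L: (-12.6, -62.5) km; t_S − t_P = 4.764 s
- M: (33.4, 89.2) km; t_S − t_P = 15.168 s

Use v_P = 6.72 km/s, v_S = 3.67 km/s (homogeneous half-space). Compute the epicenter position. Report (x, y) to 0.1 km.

-13.8 km east, -24.0 km north

Distance from S−P lag: d = Δt · v_P v_S / (v_P − v_S) = Δt · (6.72·3.67)/(6.72−3.67) ≈ 8.0860·Δt.
So d_K = 91.68, d_L = 38.52, d_M = 122.65 km.
Circle about each station: (x + 102.8)² + (y + 2.0)² = 91.68²; (x + 12.6)² + (y + 62.5)² = 38.52²; (x − 33.4)² + (y − 89.2)² = 122.65².
Subtracting the K equation from the L and M equations removes the quadratic terms:
180.4 x − 121.0 y = 414.60
272.4 x + 182.4 y = -8137.44
Solving the 2×2 system: x ≈ -13.8, y ≈ -24.0 km.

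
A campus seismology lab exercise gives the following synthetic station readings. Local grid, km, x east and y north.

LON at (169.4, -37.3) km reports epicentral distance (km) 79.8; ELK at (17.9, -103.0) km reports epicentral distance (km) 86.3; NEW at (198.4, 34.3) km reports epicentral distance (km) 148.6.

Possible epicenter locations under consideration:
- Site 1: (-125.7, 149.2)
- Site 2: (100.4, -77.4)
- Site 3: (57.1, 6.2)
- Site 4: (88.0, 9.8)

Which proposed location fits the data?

For each candidate, compare |candidate − station| to the reported distance:
Site 1: residuals LON 269.3, ELK 203.9, NEW 195.3 → max 269.3 km
Site 2: residuals LON 0.0, ELK 0.1, NEW 0.0 → max 0.1 km
Site 3: residuals LON 40.6, ELK 29.7, NEW 4.5 → max 40.6 km
Site 4: residuals LON 14.2, ELK 46.5, NEW 35.5 → max 46.5 km
Only Site 2 has all residuals ≈ 0.

Site 2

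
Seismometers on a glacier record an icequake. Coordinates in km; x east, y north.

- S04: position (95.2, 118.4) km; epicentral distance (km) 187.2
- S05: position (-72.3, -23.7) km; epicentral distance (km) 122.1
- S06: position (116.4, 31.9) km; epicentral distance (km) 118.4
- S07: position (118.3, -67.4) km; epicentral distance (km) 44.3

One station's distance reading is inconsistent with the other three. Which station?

Solve using three stations at a time. Using S04, S05, S06 (subtract circle equations pairwise → linear system) gives (x, y) ≈ (43.8, -61.6).
Distances from that point to each station vs reported:
  S04: calculated 187.2 vs reported 187.2 → residual 0.0 km
  S05: calculated 122.1 vs reported 122.1 → residual 0.0 km
  S06: calculated 118.4 vs reported 118.4 → residual 0.0 km
  S07: calculated 74.8 vs reported 44.3 → residual 30.5 km
S04, S05, S06 are mutually consistent (residuals ≈ 0); S07 is off by 30.5 km.

S07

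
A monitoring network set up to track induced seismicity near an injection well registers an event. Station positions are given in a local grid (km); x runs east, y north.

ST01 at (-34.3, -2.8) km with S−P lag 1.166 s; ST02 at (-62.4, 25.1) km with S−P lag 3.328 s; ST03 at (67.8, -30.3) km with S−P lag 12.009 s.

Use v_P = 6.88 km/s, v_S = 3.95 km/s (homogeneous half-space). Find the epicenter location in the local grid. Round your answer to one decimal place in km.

-36.9 km east, 7.7 km north

Distance from S−P lag: d = Δt · v_P v_S / (v_P − v_S) = Δt · (6.88·3.95)/(6.88−3.95) ≈ 9.2751·Δt.
So d_ST01 = 10.81, d_ST02 = 30.87, d_ST03 = 111.38 km.
Circle about each station: (x + 34.3)² + (y + 2.8)² = 10.81²; (x + 62.4)² + (y − 25.1)² = 30.87²; (x − 67.8)² + (y + 30.3)² = 111.38².
Subtracting the ST01 equation from the ST02 and ST03 equations removes the quadratic terms:
-56.2 x + 55.8 y = 2503.34
204.2 x − 55.0 y = -7958.05
Solving the 2×2 system: x ≈ -36.9, y ≈ 7.7 km.
Check against ST01 (with the unrounded x, y): √((x + 34.3)²+(y + 2.8)²) = 10.82 ≈ 10.81 km. ✓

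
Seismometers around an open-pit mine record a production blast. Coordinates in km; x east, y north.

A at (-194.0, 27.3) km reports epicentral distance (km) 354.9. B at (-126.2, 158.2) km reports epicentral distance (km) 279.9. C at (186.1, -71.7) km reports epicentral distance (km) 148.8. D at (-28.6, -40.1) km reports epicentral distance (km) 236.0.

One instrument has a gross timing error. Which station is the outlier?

Solve using three stations at a time. Using A, B, D (subtract circle equations pairwise → linear system) gives (x, y) ≈ (150.1, 113.9).
Distances from that point to each station vs reported:
  A: calculated 354.9 vs reported 354.9 → residual 0.0 km
  B: calculated 279.8 vs reported 279.9 → residual 0.1 km
  C: calculated 189.1 vs reported 148.8 → residual 40.3 km
  D: calculated 235.9 vs reported 236.0 → residual 0.1 km
A, B, D are mutually consistent (residuals ≈ 0); C is off by 40.3 km.

C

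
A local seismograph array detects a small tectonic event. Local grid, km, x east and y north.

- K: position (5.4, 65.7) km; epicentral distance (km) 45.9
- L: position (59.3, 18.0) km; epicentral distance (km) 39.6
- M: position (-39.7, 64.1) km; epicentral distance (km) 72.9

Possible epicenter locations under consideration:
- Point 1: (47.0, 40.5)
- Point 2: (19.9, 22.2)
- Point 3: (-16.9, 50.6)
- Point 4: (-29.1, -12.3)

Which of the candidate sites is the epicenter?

Point 2

For each candidate, compare |candidate − station| to the reported distance:
Point 1: residuals K 2.7, L 14.0, M 17.0 → max 17.0 km
Point 2: residuals K 0.0, L 0.0, M 0.0 → max 0.0 km
Point 3: residuals K 19.0, L 43.3, M 46.4 → max 46.4 km
Point 4: residuals K 39.4, L 53.8, M 4.2 → max 53.8 km
Only Point 2 has all residuals ≈ 0.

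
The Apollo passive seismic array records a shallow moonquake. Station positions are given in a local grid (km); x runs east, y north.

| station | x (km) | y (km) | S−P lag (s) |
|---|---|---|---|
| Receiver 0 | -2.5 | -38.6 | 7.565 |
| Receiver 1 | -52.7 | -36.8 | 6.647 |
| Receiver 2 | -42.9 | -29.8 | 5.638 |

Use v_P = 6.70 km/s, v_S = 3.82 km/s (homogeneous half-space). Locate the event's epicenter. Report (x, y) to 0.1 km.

Distance from S−P lag: d = Δt · v_P v_S / (v_P − v_S) = Δt · (6.70·3.82)/(6.70−3.82) ≈ 8.8868·Δt.
So d_Receiver 0 = 67.23, d_Receiver 1 = 59.07, d_Receiver 2 = 50.10 km.
Circle about each station: (x + 2.5)² + (y + 38.6)² = 67.23²; (x + 52.7)² + (y + 36.8)² = 59.07²; (x + 42.9)² + (y + 29.8)² = 50.10².
Subtracting pairs of circle equations eliminates x²+y² and gives linear equations (the radical axes):
-100.4 x + 3.6 y = 3665.93
-80.8 x + 17.6 y = 3242.10
Solving the 2×2 system: x ≈ -35.8, y ≈ 19.8 km.
Check against Receiver 0 (with the unrounded x, y): √((x + 2.5)²+(y + 38.6)²) = 67.27 ≈ 67.23 km. ✓

x ≈ -35.8 km, y ≈ 19.8 km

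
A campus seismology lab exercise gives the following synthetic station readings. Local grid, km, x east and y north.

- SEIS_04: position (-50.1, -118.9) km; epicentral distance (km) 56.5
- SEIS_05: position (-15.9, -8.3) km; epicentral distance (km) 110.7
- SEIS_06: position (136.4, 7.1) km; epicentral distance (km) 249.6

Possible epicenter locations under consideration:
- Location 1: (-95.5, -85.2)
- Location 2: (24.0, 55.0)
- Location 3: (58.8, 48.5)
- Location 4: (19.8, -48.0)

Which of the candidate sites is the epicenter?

Location 1

For each candidate, compare |candidate − station| to the reported distance:
Location 1: residuals SEIS_04 0.0, SEIS_05 0.0, SEIS_06 0.0 → max 0.0 km
Location 2: residuals SEIS_04 132.5, SEIS_05 35.9, SEIS_06 127.4 → max 132.5 km
Location 3: residuals SEIS_04 143.2, SEIS_05 16.9, SEIS_06 161.6 → max 161.6 km
Location 4: residuals SEIS_04 43.1, SEIS_05 57.3, SEIS_06 120.6 → max 120.6 km
Only Location 1 has all residuals ≈ 0.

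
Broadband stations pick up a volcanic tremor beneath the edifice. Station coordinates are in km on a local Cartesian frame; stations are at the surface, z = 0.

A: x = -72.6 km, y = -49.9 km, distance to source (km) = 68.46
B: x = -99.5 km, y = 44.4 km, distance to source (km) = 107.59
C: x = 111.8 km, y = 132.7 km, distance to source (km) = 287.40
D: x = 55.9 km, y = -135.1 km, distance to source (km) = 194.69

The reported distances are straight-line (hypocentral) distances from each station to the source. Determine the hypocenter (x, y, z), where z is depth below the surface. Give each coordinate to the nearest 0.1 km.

Each station gives a sphere (x−x_i)² + (y−y_i)² + z² = d_i² (stations at z=0).
Subtracting the A sphere from B and C: z² cancels, leaving linear equations in x and y:
-53.8 x + 188.6 y = -2778.00
368.8 x + 365.2 y = -55564.23
Solving: x ≈ -106.105, y ≈ -44.997 km (keep extra digits for the depth step; rounded: -106.1, -45.0).
Then from the A sphere: z² = 68.46² − (x + 72.6)² − (y + 49.9)² with x = -106.105, y = -44.997, so z ≈ 59.499 ≈ 59.5 km.
Check against D (with the unrounded solution): distance 194.69 ≈ 194.69 km. ✓

x ≈ -106.1 km, y ≈ -45.0 km, depth ≈ 59.5 km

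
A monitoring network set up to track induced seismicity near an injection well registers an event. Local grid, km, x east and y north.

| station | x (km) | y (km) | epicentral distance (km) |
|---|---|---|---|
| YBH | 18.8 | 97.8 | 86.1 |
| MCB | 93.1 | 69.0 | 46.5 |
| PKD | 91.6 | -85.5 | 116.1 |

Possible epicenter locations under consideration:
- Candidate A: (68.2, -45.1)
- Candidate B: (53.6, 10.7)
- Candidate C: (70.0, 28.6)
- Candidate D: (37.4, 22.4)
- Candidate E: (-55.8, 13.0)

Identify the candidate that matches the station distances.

Candidate C

For each candidate, compare |candidate − station| to the reported distance:
Candidate A: residuals YBH 65.1, MCB 70.3, PKD 69.4 → max 70.3 km
Candidate B: residuals YBH 7.7, MCB 23.9, PKD 12.7 → max 23.9 km
Candidate C: residuals YBH 0.0, MCB 0.0, PKD 0.0 → max 0.0 km
Candidate D: residuals YBH 8.4, MCB 26.1, PKD 4.6 → max 26.1 km
Candidate E: residuals YBH 26.8, MCB 112.6, PKD 61.2 → max 112.6 km
Only Candidate C has all residuals ≈ 0.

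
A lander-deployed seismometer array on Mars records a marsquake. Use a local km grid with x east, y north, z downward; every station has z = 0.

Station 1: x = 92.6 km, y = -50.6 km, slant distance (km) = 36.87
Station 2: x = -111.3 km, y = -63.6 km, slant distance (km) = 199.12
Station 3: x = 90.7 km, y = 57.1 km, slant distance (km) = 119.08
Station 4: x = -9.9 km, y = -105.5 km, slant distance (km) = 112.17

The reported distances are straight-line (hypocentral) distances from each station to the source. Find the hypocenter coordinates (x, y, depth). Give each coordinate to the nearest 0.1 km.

Each station gives a sphere (x−x_i)² + (y−y_i)² + z² = d_i² (stations at z=0).
Subtracting the Station 1 sphere from Station 2 and Station 3: z² cancels, leaving linear equations in x and y:
-407.8 x − 26.0 y = -32991.85
-3.8 x + 215.4 y = -12468.87
Solving: x ≈ 84.498, y ≈ -56.396 km (keep extra digits for the depth step; rounded: 84.5, -56.4).
Then from the Station 1 sphere: z² = 36.87² − (x − 92.6)² − (y + 50.6)² with x = 84.498, y = -56.396, so z ≈ 35.499 ≈ 35.5 km.

x ≈ 84.5 km, y ≈ -56.4 km, depth ≈ 35.5 km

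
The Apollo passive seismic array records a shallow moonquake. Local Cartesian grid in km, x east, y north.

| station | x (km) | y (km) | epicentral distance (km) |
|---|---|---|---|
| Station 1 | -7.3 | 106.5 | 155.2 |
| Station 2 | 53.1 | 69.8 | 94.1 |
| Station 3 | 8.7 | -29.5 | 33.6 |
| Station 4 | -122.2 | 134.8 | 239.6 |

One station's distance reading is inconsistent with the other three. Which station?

Station 2

Solve using three stations at a time. Using Station 1, Station 3, Station 4 (subtract circle equations pairwise → linear system) gives (x, y) ≈ (40.4, -41.2).
Distances from that point to each station vs reported:
  Station 1: calculated 155.2 vs reported 155.2 → residual 0.0 km
  Station 2: calculated 111.8 vs reported 94.1 → residual 17.7 km
  Station 3: calculated 33.8 vs reported 33.6 → residual 0.2 km
  Station 4: calculated 239.6 vs reported 239.6 → residual 0.0 km
Station 1, Station 3, Station 4 are mutually consistent (residuals ≈ 0); Station 2 is off by 17.7 km.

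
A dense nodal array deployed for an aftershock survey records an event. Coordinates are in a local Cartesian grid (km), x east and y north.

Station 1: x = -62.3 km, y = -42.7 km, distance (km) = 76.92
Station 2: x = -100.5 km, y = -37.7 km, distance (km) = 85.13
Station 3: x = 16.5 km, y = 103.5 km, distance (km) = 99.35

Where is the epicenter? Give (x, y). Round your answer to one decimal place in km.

(-54.3, 33.8)

Circle about each station: (x + 62.3)² + (y + 42.7)² = 76.92²; (x + 100.5)² + (y + 37.7)² = 85.13²; (x − 16.5)² + (y − 103.5)² = 99.35².
Subtracting pairs of circle equations eliminates x²+y² and gives linear equations (the radical axes):
-76.4 x + 10.0 y = 4486.53
157.6 x + 292.4 y = 1326.18
Solving the 2×2 system: x ≈ -54.3, y ≈ 33.8 km.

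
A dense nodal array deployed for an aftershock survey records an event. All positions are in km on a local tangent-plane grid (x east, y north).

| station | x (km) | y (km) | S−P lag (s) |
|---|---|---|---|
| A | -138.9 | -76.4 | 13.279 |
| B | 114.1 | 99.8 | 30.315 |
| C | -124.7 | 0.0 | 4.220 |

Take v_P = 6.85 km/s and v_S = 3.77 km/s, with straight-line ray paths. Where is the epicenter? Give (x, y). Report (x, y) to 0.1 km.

Distance from S−P lag: d = Δt · v_P v_S / (v_P − v_S) = Δt · (6.85·3.77)/(6.85−3.77) ≈ 8.3846·Δt.
So d_A = 111.34, d_B = 254.18, d_C = 35.38 km.
Circle about each station: (x + 138.9)² + (y + 76.4)² = 111.34²; (x − 114.1)² + (y − 99.8)² = 254.18²; (x + 124.7)² + y² = 35.38².
Subtracting the A equation from the B and C equations removes the quadratic terms:
506.0 x + 352.4 y = -54362.20
28.4 x + 152.8 y = 1564.77
Solving the 2×2 system: x ≈ -131.6, y ≈ 34.7 km.
Check against A (with the unrounded x, y): √((x + 138.9)²+(y + 76.4)²) = 111.34 ≈ 111.34 km. ✓

(-131.6, 34.7)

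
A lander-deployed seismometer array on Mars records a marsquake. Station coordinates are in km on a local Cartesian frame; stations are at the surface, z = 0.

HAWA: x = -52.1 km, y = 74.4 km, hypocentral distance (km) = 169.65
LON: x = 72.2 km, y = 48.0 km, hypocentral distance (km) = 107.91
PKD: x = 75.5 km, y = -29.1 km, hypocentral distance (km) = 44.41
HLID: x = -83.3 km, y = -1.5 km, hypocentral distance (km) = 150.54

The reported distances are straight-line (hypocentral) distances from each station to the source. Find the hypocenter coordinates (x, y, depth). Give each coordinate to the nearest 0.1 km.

x ≈ 54.5 km, y ≈ -54.1 km, depth ≈ 30.1 km

Each station gives a sphere (x−x_i)² + (y−y_i)² + z² = d_i² (stations at z=0).
Subtracting the HAWA sphere from LON and PKD: z² cancels, leaving linear equations in x and y:
248.6 x − 52.8 y = 16403.62
255.2 x − 207.0 y = 25106.16
Solving: x ≈ 54.493, y ≈ -54.104 km (keep extra digits for the depth step; rounded: 54.5, -54.1).
Then from the HAWA sphere: z² = 169.65² − (x + 52.1)² − (y − 74.4)² with x = 54.493, y = -54.104, so z ≈ 30.096 ≈ 30.1 km.
Check against HLID (with the unrounded solution): distance 150.53 ≈ 150.54 km. ✓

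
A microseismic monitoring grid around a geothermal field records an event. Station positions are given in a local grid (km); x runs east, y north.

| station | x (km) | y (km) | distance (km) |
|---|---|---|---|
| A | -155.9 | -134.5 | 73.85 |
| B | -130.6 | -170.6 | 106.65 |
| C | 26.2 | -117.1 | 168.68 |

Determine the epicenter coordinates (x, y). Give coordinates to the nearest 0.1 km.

Circle about each station: (x + 155.9)² + (y + 134.5)² = 73.85²; (x + 130.6)² + (y + 170.6)² = 106.65²; (x − 26.2)² + (y + 117.1)² = 168.68².
Subtracting the A equation from the B and C equations removes the quadratic terms:
50.6 x − 72.2 y = -2154.74
364.2 x + 34.8 y = -50995.33
Solving the 2×2 system: x ≈ -133.9, y ≈ -64.0 km.

-133.9 km east, -64.0 km north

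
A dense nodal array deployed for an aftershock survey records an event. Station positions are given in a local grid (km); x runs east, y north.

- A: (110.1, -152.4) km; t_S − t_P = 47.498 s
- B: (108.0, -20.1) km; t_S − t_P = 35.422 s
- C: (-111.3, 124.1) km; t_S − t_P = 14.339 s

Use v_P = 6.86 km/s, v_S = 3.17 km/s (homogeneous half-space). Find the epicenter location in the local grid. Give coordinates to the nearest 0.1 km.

x ≈ -91.3 km, y ≈ 42.0 km

Distance from S−P lag: d = Δt · v_P v_S / (v_P − v_S) = Δt · (6.86·3.17)/(6.86−3.17) ≈ 5.8933·Δt.
So d_A = 279.92, d_B = 208.75, d_C = 84.50 km.
Circle about each station: (x − 110.1)² + (y + 152.4)² = 279.92²; (x − 108.0)² + (y + 20.1)² = 208.75²; (x + 111.3)² + (y − 124.1)² = 84.50².
Subtracting the A equation from the B and C equations removes the quadratic terms:
-4.2 x + 264.6 y = 11498.88
-442.8 x + 553.0 y = 63655.69
Solving the 2×2 system: x ≈ -91.3, y ≈ 42.0 km.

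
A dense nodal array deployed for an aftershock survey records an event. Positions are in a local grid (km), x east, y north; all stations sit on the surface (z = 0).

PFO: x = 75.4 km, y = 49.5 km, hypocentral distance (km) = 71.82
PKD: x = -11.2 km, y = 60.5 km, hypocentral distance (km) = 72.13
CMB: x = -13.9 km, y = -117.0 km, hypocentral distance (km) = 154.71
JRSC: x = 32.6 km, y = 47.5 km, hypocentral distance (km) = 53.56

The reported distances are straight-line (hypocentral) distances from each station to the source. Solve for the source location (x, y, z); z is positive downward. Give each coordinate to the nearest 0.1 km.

Each station gives a sphere (x−x_i)² + (y−y_i)² + z² = d_i² (stations at z=0).
Subtracting the PFO sphere from PKD and CMB: z² cancels, leaving linear equations in x and y:
-173.2 x + 22.0 y = -4394.34
-178.6 x − 333.0 y = -13030.27
Solving: x ≈ 28.407, y ≈ 23.894 km (keep extra digits for the depth step; rounded: 28.4, 23.9).
Then from the PFO sphere: z² = 71.82² − (x − 75.4)² − (y − 49.5)² with x = 28.407, y = 23.894, so z ≈ 47.897 ≈ 47.9 km.

(28.4, 23.9, 47.9)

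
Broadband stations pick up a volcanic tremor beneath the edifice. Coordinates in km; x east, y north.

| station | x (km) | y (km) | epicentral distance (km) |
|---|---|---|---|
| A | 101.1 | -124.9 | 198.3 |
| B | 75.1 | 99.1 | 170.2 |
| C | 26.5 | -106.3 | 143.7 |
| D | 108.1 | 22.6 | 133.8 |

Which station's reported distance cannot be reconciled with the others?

Solve using three stations at a time. Using A, C, D (subtract circle equations pairwise → linear system) gives (x, y) ≈ (-25.6, 27.6).
Distances from that point to each station vs reported:
  A: calculated 198.3 vs reported 198.3 → residual 0.0 km
  B: calculated 123.5 vs reported 170.2 → residual 46.7 km
  C: calculated 143.7 vs reported 143.7 → residual 0.0 km
  D: calculated 133.8 vs reported 133.8 → residual 0.0 km
A, C, D are mutually consistent (residuals ≈ 0); B is off by 46.7 km.

B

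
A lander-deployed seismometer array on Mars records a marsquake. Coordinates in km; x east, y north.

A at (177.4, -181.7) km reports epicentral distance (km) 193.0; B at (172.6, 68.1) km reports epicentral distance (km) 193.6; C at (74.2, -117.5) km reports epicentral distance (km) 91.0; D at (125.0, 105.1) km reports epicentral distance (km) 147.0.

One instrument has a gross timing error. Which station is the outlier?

B

Solve using three stations at a time. Using A, C, D (subtract circle equations pairwise → linear system) gives (x, y) ≈ (61.5, -27.4).
Distances from that point to each station vs reported:
  A: calculated 193.0 vs reported 193.0 → residual 0.0 km
  B: calculated 146.6 vs reported 193.6 → residual 47.0 km
  C: calculated 91.0 vs reported 91.0 → residual 0.0 km
  D: calculated 147.0 vs reported 147.0 → residual 0.0 km
A, C, D are mutually consistent (residuals ≈ 0); B is off by 47.0 km.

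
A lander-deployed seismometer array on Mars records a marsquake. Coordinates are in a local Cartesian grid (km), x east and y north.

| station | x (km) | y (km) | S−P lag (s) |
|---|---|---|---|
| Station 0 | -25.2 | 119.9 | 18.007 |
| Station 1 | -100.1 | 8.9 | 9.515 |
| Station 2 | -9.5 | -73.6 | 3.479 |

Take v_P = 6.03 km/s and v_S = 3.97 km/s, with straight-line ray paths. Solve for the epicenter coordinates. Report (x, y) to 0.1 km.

x ≈ -47.2 km, y ≈ -88.2 km

Distance from S−P lag: d = Δt · v_P v_S / (v_P − v_S) = Δt · (6.03·3.97)/(6.03−3.97) ≈ 11.6209·Δt.
So d_Station 0 = 209.26, d_Station 1 = 110.57, d_Station 2 = 40.43 km.
Circle about each station: (x + 25.2)² + (y − 119.9)² = 209.26²; (x + 100.1)² + (y − 8.9)² = 110.57²; (x + 9.5)² + (y + 73.6)² = 40.43².
Subtracting pairs of circle equations eliminates x²+y² and gives linear equations (the radical axes):
-149.8 x − 222.0 y = 26652.19
31.4 x − 387.0 y = 32651.32
Solving the 2×2 system: x ≈ -47.2, y ≈ -88.2 km.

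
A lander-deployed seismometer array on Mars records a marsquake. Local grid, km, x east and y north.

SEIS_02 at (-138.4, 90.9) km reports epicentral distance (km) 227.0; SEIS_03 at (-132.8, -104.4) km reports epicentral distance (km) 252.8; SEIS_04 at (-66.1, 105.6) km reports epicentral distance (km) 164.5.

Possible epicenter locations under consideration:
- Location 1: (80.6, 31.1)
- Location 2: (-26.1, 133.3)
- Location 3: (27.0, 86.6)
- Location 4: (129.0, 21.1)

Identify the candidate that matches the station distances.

Location 1

For each candidate, compare |candidate − station| to the reported distance:
Location 1: residuals SEIS_02 0.0, SEIS_03 0.0, SEIS_04 0.0 → max 0.0 km
Location 2: residuals SEIS_02 107.0, SEIS_03 7.7, SEIS_04 115.8 → max 115.8 km
Location 3: residuals SEIS_02 61.5, SEIS_03 3.8, SEIS_04 69.5 → max 69.5 km
Location 4: residuals SEIS_02 49.4, SEIS_03 37.5, SEIS_04 48.1 → max 49.4 km
Only Location 1 has all residuals ≈ 0.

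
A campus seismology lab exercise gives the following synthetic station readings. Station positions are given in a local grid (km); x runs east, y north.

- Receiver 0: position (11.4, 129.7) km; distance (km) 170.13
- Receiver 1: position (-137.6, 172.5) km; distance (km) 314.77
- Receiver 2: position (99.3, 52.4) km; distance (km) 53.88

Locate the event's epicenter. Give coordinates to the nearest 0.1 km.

Circle about each station: (x − 11.4)² + (y − 129.7)² = 170.13²; (x + 137.6)² + (y − 172.5)² = 314.77²; (x − 99.3)² + (y − 52.4)² = 53.88².
Subtracting the Receiver 0 equation from the Receiver 1 and Receiver 2 equations removes the quadratic terms:
-298.0 x + 85.6 y = -38397.98
175.8 x − 154.6 y = 21695.36
Solving the 2×2 system: x ≈ 131.5, y ≈ 9.2 km.

(131.5, 9.2)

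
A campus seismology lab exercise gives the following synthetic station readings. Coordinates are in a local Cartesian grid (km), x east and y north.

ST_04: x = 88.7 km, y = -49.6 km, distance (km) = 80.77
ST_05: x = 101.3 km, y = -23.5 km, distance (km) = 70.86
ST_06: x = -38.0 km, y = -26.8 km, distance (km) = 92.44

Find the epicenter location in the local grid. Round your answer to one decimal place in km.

Circle about each station: (x − 88.7)² + (y + 49.6)² = 80.77²; (x − 101.3)² + (y + 23.5)² = 70.86²; (x + 38.0)² + (y + 26.8)² = 92.44².
Subtracting the ST_04 equation from the ST_05 and ST_06 equations removes the quadratic terms:
25.2 x + 52.2 y = 1988.74
-253.4 x + 45.6 y = -10186.97
Solving the 2×2 system: x ≈ 43.3, y ≈ 17.2 km.

x ≈ 43.3 km, y ≈ 17.2 km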